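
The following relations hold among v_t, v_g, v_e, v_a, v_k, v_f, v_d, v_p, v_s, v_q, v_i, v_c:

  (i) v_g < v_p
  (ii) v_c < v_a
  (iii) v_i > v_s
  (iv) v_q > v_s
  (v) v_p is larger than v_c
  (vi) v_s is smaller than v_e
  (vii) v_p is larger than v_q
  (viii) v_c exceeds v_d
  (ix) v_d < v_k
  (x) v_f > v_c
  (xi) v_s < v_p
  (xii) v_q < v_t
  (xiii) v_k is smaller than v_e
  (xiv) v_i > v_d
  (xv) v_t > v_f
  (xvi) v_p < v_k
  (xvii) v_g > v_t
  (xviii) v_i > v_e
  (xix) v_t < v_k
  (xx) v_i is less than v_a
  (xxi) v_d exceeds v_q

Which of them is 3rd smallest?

v_d

The consecutive relations fix a unique order: v_s < v_q < v_d < v_c < v_f < v_t < v_g < v_p < v_k < v_e < v_i < v_a.
The 3rd smallest is v_d.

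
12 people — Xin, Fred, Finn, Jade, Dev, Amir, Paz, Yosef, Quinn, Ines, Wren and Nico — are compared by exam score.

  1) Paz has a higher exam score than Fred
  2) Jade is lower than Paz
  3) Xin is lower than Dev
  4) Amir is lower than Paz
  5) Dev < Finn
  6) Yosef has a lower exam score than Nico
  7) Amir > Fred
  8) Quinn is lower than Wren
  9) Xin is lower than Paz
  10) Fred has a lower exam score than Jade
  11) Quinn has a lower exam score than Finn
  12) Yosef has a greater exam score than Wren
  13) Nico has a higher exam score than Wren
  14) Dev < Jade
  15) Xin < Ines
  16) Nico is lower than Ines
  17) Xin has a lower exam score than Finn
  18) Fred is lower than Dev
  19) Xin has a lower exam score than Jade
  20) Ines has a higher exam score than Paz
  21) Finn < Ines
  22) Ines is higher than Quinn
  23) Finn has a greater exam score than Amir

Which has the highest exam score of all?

Chaining downward from Ines: directly below it, Quinn, Xin, Paz, Finn, Nico; then Fred, Wren, Amir, Dev, Jade, Yosef.
That covers every other element, and nothing is given above Ines, so Ines is the highest exam score.

Ines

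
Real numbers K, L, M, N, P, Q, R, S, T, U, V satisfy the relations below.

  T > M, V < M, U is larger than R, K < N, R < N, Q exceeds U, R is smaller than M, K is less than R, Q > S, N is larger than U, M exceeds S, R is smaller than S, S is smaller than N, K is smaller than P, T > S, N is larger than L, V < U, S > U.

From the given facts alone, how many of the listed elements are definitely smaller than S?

The elements the relations force below S are K, V, R, U — no chain reaches any other.
That is 4.

4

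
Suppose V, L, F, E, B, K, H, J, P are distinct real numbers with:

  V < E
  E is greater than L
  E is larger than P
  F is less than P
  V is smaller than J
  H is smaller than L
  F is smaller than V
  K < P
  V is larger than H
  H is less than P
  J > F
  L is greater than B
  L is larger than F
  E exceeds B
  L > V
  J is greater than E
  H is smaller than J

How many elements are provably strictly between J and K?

The relations place K below J. An element lies strictly between them when it is forced above K and also forced below J.
Above K: {P, E}. Below J: {F, B, H, P, V, L, E}.
Intersection: {P, E} — 2.

2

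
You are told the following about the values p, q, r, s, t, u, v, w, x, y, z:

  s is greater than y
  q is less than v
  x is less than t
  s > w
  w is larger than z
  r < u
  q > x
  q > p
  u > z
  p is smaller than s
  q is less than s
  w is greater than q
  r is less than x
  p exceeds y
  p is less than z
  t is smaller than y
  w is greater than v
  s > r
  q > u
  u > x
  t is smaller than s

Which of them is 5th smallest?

Chaining the given pairs: r < x < t < y < p < z < u < q < v < w < s.
Counting 5 from the smallest end gives p.

p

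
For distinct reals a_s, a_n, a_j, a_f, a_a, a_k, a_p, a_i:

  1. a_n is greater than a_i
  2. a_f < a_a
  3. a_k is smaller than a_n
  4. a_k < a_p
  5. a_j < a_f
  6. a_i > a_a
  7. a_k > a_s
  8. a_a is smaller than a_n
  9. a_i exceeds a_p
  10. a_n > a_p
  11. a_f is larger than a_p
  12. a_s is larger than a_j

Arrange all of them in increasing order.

a_j < a_s < a_k < a_p < a_f < a_a < a_i < a_n

Each adjacent pair is fixed by a given relation: a_j < a_s; a_s < a_k; a_k < a_p; a_p < a_f; a_f < a_a; a_a < a_i; a_i < a_n. Chaining them end to end gives the full order.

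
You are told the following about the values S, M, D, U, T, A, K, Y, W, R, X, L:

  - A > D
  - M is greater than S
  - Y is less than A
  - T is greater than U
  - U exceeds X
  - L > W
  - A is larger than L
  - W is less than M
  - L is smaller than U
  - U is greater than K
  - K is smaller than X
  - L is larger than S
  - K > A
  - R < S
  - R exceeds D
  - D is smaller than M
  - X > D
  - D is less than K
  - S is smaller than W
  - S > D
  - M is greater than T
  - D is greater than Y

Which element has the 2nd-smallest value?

The consecutive relations fix a unique order: Y < D < R < S < W < L < A < K < X < U < T < M.
The 2nd smallest is D.

D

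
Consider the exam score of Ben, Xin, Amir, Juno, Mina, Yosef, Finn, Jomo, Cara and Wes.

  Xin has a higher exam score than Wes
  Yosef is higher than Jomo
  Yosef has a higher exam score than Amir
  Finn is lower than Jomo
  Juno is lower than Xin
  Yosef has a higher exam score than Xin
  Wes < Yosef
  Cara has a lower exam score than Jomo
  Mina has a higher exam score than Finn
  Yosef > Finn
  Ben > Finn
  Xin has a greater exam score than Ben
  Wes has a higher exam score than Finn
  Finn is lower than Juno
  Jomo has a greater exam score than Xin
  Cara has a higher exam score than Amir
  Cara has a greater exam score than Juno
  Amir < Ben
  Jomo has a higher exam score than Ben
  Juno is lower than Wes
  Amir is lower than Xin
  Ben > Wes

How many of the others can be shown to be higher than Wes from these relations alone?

4

From Wes the given relations immediately reach Ben, Xin, Yosef.
From those, Jomo — 4 in total.
No other element is forced above Wes by the given relations, so the count is 4.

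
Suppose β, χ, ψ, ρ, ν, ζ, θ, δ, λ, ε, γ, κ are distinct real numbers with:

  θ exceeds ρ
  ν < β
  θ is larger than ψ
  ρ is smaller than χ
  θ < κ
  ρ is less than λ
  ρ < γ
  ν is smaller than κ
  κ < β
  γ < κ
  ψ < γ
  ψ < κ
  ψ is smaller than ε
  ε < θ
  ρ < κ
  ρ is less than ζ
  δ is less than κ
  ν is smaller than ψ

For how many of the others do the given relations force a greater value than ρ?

7

From ρ the given relations immediately reach χ, ζ, θ, λ, γ, κ.
From those, β — 7 in total.
No other element is forced above ρ by the given relations, so the count is 7.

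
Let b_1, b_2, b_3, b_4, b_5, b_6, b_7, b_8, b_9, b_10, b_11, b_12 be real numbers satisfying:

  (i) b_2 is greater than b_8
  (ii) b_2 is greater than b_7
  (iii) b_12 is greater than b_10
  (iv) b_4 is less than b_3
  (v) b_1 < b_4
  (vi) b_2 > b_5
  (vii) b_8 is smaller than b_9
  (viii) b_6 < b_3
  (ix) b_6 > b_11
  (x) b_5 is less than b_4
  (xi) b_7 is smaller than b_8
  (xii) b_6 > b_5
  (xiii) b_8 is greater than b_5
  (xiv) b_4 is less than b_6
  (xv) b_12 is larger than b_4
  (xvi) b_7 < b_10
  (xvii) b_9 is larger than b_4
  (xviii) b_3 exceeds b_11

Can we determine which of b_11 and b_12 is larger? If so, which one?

undetermined

Following every chain through b_11: above b_11 we get b_6, b_3.
b_12 is not reached, and no chain runs the other way from b_12 to b_11.
So the given relations leave the order of b_11 and b_12 undetermined.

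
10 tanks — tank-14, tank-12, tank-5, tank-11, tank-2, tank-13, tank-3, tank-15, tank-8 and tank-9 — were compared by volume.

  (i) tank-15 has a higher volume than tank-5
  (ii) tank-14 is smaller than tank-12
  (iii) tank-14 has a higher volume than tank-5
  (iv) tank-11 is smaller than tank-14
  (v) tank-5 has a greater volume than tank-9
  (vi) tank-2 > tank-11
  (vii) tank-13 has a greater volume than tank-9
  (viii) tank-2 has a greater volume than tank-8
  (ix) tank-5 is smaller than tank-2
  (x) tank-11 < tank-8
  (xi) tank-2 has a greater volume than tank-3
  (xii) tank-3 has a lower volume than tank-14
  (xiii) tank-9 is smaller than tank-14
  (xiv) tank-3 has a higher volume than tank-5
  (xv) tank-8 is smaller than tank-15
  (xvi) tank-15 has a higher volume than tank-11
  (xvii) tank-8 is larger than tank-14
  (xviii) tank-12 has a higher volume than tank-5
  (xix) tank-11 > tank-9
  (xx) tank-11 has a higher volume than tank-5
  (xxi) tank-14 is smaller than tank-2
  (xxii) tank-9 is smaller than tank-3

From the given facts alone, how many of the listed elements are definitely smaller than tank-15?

6

From tank-15 the given relations immediately reach tank-5, tank-11, tank-8.
From those, tank-9, tank-14 — 5 in total.
From those, tank-3 — 6 in total.
No other element is forced below tank-15 by the given relations, so the count is 6.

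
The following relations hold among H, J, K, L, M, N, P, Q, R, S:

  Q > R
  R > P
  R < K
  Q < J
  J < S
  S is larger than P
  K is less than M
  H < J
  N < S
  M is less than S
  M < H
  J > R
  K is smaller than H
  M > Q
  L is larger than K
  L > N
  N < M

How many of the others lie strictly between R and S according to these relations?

5

The relations place R below S. An element lies strictly between them when it is forced above R and also forced below S.
Above R: {K, Q, M, H, L, J}. Below S: {P, N, K, Q, M, H, J}.
Intersection: {K, Q, M, H, J} — 5.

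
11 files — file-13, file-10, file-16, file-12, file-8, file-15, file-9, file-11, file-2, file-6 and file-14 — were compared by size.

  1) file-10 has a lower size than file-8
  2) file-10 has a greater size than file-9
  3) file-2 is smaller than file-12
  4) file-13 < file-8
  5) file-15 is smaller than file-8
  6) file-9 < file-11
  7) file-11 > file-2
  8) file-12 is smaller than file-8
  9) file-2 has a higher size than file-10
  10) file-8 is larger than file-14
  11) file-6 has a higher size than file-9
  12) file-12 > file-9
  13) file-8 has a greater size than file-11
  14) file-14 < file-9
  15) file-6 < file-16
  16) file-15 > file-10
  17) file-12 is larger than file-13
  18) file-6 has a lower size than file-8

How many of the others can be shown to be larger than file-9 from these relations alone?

From file-9 the given relations immediately reach file-10, file-11, file-12, file-6.
From those, file-2, file-15, file-8, file-16 — 8 in total.
No other element is forced above file-9 by the given relations, so the count is 8.

8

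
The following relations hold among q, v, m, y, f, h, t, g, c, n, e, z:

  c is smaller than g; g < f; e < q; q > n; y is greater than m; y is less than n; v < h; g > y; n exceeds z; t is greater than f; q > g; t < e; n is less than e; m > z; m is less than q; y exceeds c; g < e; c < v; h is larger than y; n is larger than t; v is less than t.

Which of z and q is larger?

q

z < m and m < y give z < y.
With y < g: z < m < y < g.
With g < f: z < m < y < g < f.
With f < t: z < m < y < g < f < t.
With t < n: z < m < y < g < f < t < n.
Then n < e extends the chain to e.
With e < q: z < m < y < g < f < t < n < e < q.
So z < q; q is the larger of the two.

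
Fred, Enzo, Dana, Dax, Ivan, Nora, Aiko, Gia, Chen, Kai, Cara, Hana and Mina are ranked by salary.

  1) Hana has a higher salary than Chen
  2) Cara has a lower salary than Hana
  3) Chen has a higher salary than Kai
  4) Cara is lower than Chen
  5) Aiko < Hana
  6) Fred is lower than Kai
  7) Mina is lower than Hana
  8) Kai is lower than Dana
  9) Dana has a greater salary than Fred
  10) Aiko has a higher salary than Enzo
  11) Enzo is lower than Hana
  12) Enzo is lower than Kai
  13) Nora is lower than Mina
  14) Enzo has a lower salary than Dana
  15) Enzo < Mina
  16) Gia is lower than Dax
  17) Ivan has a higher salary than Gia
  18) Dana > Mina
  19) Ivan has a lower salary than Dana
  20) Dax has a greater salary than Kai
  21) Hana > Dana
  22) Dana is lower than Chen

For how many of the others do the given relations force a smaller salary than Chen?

The elements the relations force below Chen are Nora, Enzo, Fred, Kai, Mina, Gia, Cara, Ivan, Dana — no chain reaches any other.
That is 9.

9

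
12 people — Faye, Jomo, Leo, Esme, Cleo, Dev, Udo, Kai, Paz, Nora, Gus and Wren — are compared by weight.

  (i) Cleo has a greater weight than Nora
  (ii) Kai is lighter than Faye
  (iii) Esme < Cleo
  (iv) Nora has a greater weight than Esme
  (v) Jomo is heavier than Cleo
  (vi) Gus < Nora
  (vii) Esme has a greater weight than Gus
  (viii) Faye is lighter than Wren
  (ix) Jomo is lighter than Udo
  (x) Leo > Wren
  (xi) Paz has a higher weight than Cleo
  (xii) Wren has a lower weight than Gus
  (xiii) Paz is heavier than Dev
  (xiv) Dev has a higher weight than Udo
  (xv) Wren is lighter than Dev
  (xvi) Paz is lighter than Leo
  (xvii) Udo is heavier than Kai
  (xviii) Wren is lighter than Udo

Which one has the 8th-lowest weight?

Jomo

The consecutive relations fix a unique order: Kai < Faye < Wren < Gus < Esme < Nora < Cleo < Jomo < Udo < Dev < Paz < Leo.
Counting 8 from the smallest end gives Jomo.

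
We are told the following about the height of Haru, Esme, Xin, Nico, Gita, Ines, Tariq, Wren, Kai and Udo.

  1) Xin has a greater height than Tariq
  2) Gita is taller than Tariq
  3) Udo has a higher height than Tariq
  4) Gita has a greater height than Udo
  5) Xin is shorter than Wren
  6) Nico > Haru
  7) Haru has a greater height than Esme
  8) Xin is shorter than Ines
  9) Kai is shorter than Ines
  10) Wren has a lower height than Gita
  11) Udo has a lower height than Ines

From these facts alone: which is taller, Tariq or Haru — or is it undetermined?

undetermined

Following every chain through Tariq: above Tariq we get Udo, Xin, Ines, Wren, Gita.
Haru is not reached, and no chain runs the other way from Haru to Tariq.
So the given relations leave the order of Tariq and Haru undetermined.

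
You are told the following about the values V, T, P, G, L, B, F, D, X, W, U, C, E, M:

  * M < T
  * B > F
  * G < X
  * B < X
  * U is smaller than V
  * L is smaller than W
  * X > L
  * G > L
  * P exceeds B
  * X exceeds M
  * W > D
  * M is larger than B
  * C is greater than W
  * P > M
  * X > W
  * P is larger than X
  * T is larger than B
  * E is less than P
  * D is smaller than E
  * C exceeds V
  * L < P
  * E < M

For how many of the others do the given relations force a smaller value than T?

5

The elements the relations force below T are D, F, B, E, M — no chain reaches any other.
That is 5.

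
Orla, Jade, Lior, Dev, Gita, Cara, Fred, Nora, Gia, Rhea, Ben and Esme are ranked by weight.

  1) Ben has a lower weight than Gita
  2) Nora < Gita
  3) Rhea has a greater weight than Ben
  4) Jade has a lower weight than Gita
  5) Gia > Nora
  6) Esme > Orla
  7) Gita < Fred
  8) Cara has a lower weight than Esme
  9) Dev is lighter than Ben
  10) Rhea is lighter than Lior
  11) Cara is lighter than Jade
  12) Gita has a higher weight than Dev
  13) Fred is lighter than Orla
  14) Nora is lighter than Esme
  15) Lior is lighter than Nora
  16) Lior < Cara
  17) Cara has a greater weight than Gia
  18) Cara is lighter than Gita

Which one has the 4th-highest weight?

Gita

Piecing the relations together gives one ordering: Dev < Ben < Rhea < Lior < Nora < Gia < Cara < Jade < Gita < Fred < Orla < Esme.
The 4th largest is Gita.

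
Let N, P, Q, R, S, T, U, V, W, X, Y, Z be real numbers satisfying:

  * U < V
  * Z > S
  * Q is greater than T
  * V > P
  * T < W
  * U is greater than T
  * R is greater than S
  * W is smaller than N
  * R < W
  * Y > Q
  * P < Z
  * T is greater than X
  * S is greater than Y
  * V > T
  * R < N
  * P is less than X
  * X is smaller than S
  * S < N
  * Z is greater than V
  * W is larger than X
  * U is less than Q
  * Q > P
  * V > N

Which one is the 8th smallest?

Chaining the given pairs: P < X < T < U < Q < Y < S < R < W < N < V < Z.
Counting 8 from the smallest end gives R.

R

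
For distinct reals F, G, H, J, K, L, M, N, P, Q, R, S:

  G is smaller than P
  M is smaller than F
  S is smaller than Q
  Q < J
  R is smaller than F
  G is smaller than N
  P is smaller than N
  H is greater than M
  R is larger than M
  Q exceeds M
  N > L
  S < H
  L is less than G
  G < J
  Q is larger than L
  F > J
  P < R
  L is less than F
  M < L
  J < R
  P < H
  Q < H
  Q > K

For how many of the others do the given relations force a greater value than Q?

4

The elements the relations force above Q are J, H, R, F — no chain reaches any other.
That is 4.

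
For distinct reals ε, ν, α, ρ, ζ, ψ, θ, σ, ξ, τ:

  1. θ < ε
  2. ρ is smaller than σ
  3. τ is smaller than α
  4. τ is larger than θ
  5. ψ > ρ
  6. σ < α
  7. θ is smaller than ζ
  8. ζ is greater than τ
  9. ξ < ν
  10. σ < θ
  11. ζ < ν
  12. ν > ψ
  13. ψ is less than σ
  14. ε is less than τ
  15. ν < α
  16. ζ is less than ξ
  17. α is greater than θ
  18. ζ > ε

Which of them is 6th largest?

Piecing the relations together gives one ordering: ρ < ψ < σ < θ < ε < τ < ζ < ξ < ν < α.
Counting 6 from the largest end gives ε.

ε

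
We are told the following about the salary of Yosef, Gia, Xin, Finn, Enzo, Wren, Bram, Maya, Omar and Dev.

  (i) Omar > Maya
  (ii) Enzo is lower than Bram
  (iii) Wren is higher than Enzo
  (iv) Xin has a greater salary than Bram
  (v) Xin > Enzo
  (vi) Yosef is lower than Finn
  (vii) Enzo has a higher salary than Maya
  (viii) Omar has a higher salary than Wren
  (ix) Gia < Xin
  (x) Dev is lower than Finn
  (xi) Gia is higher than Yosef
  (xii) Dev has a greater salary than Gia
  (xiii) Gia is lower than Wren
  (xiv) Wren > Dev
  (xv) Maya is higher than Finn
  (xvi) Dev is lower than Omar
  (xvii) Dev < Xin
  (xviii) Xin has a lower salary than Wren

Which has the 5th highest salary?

Enzo

Piecing the relations together gives one ordering: Yosef < Gia < Dev < Finn < Maya < Enzo < Bram < Xin < Wren < Omar.
Counting 5 from the largest end gives Enzo.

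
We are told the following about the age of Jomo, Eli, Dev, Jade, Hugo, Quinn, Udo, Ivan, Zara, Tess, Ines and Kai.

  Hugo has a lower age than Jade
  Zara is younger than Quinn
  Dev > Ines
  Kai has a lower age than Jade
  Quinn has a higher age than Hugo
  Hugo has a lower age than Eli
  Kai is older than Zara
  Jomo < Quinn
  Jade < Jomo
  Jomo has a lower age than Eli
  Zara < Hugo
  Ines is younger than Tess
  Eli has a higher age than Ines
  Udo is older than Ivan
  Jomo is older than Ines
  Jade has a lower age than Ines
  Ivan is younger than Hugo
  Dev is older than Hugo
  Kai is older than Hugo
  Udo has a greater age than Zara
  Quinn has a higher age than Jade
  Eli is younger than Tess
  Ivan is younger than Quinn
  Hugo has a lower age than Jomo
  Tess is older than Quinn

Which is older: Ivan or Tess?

Tess

Ivan < Hugo and Hugo < Kai give Ivan < Kai.
Then Kai < Jade extends the chain to Jade.
Then Jade < Ines extends the chain to Ines.
With Ines < Jomo: Ivan < Hugo < Kai < Jade < Ines < Jomo.
Then Jomo < Eli extends the chain to Eli.
Then Eli < Tess extends the chain to Tess.
So Ivan < Tess; Tess is the older of the two.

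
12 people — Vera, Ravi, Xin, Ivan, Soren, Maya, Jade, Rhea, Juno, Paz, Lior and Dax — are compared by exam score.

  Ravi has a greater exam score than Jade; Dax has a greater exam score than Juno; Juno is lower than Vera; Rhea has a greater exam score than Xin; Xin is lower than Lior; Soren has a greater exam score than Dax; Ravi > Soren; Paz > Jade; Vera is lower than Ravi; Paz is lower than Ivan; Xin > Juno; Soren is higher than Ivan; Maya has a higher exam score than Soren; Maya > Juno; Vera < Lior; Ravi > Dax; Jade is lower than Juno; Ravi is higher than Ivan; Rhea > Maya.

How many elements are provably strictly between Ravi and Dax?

1

Chaining upward from Dax reaches: Soren, Maya, Rhea.
Chaining downward from Ravi reaches: Jade, Juno, Vera, Paz, Ivan, Soren.
Strictly between Dax and Ravi are those in both lists: Soren — 1 element.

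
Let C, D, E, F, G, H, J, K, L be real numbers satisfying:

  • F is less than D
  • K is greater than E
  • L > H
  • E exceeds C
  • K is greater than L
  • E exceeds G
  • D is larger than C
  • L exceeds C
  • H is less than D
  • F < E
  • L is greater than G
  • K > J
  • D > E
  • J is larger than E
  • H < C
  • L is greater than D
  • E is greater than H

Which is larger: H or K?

H < C and C < E give H < E.
Then E < D extends the chain to D.
With D < L: H < C < E < D < L.
Then L < K extends the chain to K.
So H < K; K is the larger of the two.

K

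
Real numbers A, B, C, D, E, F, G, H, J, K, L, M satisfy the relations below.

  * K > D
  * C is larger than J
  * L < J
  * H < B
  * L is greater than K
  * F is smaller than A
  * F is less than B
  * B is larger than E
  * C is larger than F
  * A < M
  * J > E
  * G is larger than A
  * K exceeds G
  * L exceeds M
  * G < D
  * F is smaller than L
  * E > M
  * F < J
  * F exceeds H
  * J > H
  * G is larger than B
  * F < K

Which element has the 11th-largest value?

F

Piecing the relations together gives one ordering: H < F < A < M < E < B < G < D < K < L < J < C.
The 11th largest is F.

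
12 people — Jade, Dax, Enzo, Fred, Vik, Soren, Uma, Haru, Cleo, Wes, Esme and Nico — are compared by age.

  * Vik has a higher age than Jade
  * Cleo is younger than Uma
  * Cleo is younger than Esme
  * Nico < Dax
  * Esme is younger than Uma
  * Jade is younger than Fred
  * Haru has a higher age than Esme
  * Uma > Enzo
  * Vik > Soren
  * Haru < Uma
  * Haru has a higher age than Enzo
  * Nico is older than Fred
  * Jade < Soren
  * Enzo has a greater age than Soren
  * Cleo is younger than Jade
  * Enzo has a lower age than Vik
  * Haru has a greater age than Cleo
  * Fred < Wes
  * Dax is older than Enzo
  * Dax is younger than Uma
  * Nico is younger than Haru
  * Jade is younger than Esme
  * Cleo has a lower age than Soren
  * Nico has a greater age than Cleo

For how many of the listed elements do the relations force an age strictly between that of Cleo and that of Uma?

8

The relations place Cleo below Uma. An element lies strictly between them when it is forced above Cleo and also forced below Uma.
Above Cleo: {Jade, Fred, Esme, Soren, Enzo, Vik, Nico, Wes, Haru, Dax}. Below Uma: {Jade, Fred, Esme, Soren, Enzo, Nico, Haru, Dax}.
Intersection: {Jade, Fred, Esme, Soren, Enzo, Nico, Haru, Dax} — 8.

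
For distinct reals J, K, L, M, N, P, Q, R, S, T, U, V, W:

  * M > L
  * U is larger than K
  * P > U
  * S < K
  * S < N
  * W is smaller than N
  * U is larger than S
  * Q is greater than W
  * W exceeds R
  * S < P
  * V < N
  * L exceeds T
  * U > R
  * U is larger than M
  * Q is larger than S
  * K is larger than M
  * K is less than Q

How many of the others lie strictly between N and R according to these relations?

Chaining upward from R reaches: W, U, P, Q.
Chaining downward from N reaches: S, W, V.
Strictly between R and N are those in both lists: W — 1 element.

1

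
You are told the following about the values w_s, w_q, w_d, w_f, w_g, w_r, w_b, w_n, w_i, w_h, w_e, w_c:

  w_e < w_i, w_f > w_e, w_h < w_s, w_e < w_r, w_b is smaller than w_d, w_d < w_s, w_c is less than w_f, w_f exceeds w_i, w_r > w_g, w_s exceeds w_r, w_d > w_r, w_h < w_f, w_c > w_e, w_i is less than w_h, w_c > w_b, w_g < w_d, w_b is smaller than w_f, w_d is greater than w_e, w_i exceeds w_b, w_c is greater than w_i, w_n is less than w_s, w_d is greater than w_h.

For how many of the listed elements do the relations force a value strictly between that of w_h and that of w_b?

1

The relations place w_b below w_h. An element lies strictly between them when it is forced above w_b and also forced below w_h.
Above w_b: {w_i, w_d, w_c, w_s, w_f}. Below w_h: {w_e, w_i}.
Intersection: {w_i} — 1.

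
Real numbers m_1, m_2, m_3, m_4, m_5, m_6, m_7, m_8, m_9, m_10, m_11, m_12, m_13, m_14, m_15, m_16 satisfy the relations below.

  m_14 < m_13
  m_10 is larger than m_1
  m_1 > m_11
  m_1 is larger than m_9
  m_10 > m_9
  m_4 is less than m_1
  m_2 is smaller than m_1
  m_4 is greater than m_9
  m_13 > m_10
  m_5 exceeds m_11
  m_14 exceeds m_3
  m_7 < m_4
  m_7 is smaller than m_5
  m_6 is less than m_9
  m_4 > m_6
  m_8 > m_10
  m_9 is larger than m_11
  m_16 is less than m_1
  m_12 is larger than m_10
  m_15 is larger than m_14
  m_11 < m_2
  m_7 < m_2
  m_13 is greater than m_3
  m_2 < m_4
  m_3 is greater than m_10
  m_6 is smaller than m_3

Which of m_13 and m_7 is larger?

m_13

The relevant relations are m_7 < m_2; m_2 < m_4; m_4 < m_1; m_1 < m_10; m_10 < m_3; m_3 < m_14; m_14 < m_13.
Together: m_7 < m_2 < m_4 < m_1 < m_10 < m_3 < m_14 < m_13.
So m_7 < m_13; m_13 is the larger of the two.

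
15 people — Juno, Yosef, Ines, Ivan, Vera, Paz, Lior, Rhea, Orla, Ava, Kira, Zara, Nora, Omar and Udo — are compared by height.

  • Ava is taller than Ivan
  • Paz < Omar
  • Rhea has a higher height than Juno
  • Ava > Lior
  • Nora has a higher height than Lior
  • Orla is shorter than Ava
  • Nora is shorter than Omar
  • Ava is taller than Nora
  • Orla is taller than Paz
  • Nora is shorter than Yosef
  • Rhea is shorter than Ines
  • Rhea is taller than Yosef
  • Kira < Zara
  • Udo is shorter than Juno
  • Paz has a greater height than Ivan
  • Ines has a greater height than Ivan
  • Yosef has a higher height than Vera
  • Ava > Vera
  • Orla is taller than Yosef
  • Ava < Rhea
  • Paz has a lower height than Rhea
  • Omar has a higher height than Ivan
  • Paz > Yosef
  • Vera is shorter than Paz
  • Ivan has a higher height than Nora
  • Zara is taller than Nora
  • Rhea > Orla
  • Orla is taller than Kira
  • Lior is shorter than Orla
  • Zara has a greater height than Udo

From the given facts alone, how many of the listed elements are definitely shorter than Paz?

5

The elements the relations force below Paz are Vera, Lior, Nora, Yosef, Ivan — no chain reaches any other.
That is 5.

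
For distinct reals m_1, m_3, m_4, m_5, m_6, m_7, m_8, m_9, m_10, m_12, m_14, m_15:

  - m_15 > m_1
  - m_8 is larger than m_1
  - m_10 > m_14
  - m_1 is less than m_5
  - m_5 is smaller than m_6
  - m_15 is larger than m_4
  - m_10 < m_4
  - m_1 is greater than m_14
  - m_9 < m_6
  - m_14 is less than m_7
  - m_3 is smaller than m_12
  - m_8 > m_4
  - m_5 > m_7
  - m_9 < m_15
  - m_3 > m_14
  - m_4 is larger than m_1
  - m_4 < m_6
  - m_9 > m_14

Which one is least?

m_14

m_9 is not least since m_14 < m_9; m_3 is not least since m_14 < m_3; m_10 is not least since m_14 < m_10; m_1 is not least since m_14 < m_1; m_12 is not least since m_3 < m_12; m_4 is not least since m_1 < m_4; m_7 is not least since m_14 < m_7; m_5 is not least since m_1 < m_5; m_8 is not least since m_1 < m_8; m_6 is not least since m_5 < m_6; m_15 is not least since m_4 < m_15.
Only m_14 has nothing below it, so m_14 is the least.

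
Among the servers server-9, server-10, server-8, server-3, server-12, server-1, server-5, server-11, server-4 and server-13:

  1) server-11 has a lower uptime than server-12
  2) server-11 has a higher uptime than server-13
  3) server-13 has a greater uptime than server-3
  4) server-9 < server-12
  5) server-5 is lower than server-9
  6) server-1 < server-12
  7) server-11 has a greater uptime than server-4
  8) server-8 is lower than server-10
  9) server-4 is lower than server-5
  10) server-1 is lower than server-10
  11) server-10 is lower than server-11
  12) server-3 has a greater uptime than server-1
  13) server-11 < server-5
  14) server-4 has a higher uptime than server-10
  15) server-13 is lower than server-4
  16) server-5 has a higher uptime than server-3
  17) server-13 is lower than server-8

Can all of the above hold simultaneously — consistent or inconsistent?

consistent

The single ordering server-1 < server-3 < server-13 < server-8 < server-10 < server-4 < server-11 < server-5 < server-9 < server-12 satisfies every listed relation, so no contradiction arises.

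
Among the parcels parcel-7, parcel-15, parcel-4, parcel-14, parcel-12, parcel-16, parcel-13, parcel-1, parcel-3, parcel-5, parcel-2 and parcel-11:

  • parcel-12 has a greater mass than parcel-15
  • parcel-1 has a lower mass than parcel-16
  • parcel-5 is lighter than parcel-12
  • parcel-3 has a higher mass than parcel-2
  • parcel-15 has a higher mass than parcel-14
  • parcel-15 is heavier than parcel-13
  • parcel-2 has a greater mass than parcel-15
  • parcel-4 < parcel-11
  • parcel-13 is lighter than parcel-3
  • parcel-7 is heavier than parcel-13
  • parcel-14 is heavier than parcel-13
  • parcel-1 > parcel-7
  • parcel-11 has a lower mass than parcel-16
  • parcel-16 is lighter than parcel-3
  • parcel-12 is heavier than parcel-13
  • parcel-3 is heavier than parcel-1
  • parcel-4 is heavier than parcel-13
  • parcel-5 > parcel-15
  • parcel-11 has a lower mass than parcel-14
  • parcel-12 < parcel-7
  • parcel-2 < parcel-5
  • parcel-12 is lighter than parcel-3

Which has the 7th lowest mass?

The consecutive relations fix a unique order: parcel-13 < parcel-4 < parcel-11 < parcel-14 < parcel-15 < parcel-2 < parcel-5 < parcel-12 < parcel-7 < parcel-1 < parcel-16 < parcel-3.
The 7th smallest is parcel-5.

parcel-5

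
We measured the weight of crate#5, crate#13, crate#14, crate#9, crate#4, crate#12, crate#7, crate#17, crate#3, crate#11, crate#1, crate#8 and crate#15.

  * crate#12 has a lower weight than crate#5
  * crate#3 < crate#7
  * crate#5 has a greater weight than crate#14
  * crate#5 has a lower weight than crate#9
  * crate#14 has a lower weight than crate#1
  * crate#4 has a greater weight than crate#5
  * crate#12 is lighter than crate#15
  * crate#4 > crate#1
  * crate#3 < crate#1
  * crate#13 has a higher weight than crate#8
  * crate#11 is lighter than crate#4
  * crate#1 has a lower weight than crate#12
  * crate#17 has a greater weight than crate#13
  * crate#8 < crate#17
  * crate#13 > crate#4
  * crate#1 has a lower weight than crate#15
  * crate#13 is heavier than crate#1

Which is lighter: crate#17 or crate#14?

Following the relations from crate#14: crate#14 < crate#1 < crate#12 < crate#5 < crate#4 < crate#13 < crate#17.
So crate#14 < crate#17; crate#14 is the lighter of the two.

crate#14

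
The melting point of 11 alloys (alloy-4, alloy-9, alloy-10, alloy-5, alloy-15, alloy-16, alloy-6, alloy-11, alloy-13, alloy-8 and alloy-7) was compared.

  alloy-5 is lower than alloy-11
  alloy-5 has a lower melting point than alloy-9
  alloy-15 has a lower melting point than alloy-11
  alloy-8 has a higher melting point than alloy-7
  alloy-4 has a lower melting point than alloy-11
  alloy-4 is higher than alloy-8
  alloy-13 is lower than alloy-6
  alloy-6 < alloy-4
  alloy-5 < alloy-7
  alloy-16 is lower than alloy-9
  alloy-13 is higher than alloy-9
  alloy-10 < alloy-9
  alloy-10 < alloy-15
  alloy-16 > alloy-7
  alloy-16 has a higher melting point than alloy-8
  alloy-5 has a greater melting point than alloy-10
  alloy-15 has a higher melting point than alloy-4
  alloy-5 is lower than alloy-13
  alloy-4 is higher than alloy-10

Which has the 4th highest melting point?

alloy-6

Chaining the given pairs: alloy-10 < alloy-5 < alloy-7 < alloy-8 < alloy-16 < alloy-9 < alloy-13 < alloy-6 < alloy-4 < alloy-15 < alloy-11.
Counting 4 from the largest end gives alloy-6.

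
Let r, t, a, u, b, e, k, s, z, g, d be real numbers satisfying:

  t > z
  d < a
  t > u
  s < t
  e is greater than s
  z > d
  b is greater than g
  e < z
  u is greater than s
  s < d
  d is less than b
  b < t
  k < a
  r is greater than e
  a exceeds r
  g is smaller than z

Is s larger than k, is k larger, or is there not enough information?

undetermined

Following every chain through s: above s we get d, e, r, b, z, u, t, a.
k is not reached, and no chain runs the other way from k to s.
So the given relations leave the order of s and k undetermined.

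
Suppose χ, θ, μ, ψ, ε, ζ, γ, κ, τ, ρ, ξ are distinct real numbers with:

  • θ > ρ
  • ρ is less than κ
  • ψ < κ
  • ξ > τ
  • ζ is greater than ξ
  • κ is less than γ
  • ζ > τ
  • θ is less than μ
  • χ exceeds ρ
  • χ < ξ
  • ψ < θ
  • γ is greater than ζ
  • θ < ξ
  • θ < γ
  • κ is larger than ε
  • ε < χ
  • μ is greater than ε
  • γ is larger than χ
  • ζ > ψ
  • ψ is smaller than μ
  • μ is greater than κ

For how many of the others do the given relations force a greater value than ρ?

From ρ the given relations immediately reach κ, χ, θ.
From those, ξ, μ, γ — 6 in total.
From those, ζ — 7 in total.
No other element is forced above ρ by the given relations, so the count is 7.

7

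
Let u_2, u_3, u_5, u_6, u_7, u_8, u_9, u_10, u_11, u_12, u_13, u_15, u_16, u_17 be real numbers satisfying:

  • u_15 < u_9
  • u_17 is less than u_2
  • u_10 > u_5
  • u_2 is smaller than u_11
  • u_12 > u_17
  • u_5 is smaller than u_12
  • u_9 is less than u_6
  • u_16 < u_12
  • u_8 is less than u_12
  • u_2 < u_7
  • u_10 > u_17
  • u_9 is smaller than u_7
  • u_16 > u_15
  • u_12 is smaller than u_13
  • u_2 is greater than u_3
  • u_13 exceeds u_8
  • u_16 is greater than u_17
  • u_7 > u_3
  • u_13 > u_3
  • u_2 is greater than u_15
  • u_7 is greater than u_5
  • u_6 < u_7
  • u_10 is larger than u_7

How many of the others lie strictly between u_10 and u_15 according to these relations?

The relations place u_15 below u_10. An element lies strictly between them when it is forced above u_15 and also forced below u_10.
Above u_15: {u_9, u_16, u_2, u_6, u_12, u_11, u_7, u_13}. Below u_10: {u_17, u_5, u_9, u_3, u_2, u_6, u_7}.
Intersection: {u_9, u_2, u_6, u_7} — 4.

4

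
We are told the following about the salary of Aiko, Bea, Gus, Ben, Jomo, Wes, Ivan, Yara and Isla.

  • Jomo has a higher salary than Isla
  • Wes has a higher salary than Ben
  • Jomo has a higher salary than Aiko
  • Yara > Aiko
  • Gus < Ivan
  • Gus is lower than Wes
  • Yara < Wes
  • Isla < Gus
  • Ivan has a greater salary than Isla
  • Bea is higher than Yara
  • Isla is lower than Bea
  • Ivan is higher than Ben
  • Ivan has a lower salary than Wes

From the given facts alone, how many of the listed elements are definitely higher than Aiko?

4

Directly above Aiko: Yara, Jomo.
One step further: Wes, Bea (4 so far).
Nothing else is reachable above Aiko; 4 in all.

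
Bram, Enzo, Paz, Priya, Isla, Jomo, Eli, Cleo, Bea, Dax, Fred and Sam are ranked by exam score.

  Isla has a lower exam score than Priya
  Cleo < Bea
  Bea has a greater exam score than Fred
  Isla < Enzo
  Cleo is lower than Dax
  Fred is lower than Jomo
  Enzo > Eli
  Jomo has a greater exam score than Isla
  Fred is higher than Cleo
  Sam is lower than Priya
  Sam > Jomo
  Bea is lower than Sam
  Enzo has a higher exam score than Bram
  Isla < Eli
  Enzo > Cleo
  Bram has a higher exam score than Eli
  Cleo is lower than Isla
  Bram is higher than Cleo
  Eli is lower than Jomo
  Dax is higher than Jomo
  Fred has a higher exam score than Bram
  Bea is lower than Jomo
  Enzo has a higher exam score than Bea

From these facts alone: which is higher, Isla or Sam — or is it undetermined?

Sam

Following the relations from Isla: Isla < Eli < Bram < Fred < Bea < Jomo < Sam.
So Sam is higher.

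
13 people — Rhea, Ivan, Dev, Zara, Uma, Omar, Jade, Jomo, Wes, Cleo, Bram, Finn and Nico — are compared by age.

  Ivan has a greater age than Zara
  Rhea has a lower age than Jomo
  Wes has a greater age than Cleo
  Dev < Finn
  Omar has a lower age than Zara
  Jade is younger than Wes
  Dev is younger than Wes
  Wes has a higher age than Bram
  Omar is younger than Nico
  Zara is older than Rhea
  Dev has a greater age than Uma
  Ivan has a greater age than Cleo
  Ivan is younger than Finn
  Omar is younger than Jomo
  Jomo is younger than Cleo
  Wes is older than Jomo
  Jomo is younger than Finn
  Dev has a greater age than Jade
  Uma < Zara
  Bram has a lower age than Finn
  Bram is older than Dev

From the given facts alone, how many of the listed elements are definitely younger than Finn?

The elements the relations force below Finn are Omar, Rhea, Jomo, Uma, Jade, Zara, Cleo, Dev, Bram, Ivan — no chain reaches any other.
That is 10.

10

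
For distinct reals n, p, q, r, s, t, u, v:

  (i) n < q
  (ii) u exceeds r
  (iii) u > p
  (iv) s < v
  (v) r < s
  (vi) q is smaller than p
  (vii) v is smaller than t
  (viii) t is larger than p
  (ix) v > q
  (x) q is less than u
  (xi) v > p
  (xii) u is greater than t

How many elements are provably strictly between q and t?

2

The relations place q below t. An element lies strictly between them when it is forced above q and also forced below t.
Above q: {p, v, u}. Below t: {r, n, p, s, v}.
Intersection: {p, v} — 2.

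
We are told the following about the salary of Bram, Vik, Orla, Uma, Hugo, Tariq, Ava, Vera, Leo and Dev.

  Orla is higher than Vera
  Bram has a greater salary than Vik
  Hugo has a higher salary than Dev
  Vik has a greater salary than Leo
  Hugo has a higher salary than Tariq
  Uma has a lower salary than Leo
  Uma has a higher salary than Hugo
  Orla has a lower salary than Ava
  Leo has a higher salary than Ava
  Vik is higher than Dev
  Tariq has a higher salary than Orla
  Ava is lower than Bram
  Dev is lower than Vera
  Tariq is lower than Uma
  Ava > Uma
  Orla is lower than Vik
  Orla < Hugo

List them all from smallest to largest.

Dev < Vera < Orla < Tariq < Hugo < Uma < Ava < Leo < Vik < Bram

Nothing is placed below Dev, so it is least; from there Dev < Vera; Vera < Orla; Orla < Tariq; Tariq < Hugo; Hugo < Uma; Uma < Ava; Ava < Leo; Leo < Vik; Vik < Bram, each given directly.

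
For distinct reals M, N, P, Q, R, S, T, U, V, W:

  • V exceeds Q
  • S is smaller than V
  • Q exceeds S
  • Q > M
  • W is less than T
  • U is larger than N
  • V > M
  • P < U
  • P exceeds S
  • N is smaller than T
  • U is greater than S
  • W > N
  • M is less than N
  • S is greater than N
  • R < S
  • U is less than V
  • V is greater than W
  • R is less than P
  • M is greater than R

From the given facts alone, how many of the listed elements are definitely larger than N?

7

From N the given relations immediately reach W, S, T, U.
From those, Q, P, V — 7 in total.
No other element is forced above N by the given relations, so the count is 7.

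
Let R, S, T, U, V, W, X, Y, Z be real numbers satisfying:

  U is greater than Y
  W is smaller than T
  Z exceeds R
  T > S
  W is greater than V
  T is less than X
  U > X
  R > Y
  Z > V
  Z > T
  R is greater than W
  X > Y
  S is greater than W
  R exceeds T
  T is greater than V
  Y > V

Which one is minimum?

W is not least since V < W; Y is not least since V < Y; S is not least since W < S; T is not least since V < T; R is not least since W < R; X is not least since T < X; U is not least since Y < U; Z is not least since R < Z.
Only V has nothing below it, so V is the minimum.

V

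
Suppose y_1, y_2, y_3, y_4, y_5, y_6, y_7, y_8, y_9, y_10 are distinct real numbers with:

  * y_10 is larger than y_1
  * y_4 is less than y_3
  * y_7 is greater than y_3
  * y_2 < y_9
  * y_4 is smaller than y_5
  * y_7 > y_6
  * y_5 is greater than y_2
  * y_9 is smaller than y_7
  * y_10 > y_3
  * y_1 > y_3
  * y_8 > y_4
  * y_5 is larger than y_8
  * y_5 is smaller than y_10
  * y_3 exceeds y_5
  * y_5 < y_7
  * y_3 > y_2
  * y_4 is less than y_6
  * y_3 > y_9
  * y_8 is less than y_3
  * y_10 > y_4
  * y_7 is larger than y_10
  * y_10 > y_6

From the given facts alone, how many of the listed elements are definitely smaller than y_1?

The elements the relations force below y_1 are y_2, y_4, y_9, y_8, y_5, y_3 — no chain reaches any other.
That is 6.

6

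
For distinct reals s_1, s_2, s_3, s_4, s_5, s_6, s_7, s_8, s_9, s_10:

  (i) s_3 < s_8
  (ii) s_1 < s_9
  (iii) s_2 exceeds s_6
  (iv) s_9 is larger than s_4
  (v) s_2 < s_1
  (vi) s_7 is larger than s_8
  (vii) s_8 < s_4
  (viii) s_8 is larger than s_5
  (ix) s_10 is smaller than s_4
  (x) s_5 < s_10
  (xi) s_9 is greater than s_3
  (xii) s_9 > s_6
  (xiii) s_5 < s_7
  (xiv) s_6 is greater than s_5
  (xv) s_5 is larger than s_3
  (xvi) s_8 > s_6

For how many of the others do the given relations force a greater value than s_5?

8

The elements the relations force above s_5 are s_6, s_10, s_2, s_1, s_8, s_4, s_9, s_7 — no chain reaches any other.
That is 8.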